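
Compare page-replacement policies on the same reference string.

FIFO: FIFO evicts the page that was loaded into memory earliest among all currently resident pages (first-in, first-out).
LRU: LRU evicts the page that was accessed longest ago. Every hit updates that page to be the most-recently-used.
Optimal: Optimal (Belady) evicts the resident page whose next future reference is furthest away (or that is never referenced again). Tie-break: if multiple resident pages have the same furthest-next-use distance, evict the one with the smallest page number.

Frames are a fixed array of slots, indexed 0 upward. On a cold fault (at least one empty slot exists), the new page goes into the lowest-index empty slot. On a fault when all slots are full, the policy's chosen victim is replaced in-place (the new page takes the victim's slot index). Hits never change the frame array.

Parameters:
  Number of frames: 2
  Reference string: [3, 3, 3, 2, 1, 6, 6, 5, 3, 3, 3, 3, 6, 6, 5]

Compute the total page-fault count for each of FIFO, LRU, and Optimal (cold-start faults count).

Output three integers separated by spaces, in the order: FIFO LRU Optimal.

Answer: 8 8 6

Derivation:
--- FIFO ---
  step 0: ref 3 -> FAULT, frames=[3,-] (faults so far: 1)
  step 1: ref 3 -> HIT, frames=[3,-] (faults so far: 1)
  step 2: ref 3 -> HIT, frames=[3,-] (faults so far: 1)
  step 3: ref 2 -> FAULT, frames=[3,2] (faults so far: 2)
  step 4: ref 1 -> FAULT, evict 3, frames=[1,2] (faults so far: 3)
  step 5: ref 6 -> FAULT, evict 2, frames=[1,6] (faults so far: 4)
  step 6: ref 6 -> HIT, frames=[1,6] (faults so far: 4)
  step 7: ref 5 -> FAULT, evict 1, frames=[5,6] (faults so far: 5)
  step 8: ref 3 -> FAULT, evict 6, frames=[5,3] (faults so far: 6)
  step 9: ref 3 -> HIT, frames=[5,3] (faults so far: 6)
  step 10: ref 3 -> HIT, frames=[5,3] (faults so far: 6)
  step 11: ref 3 -> HIT, frames=[5,3] (faults so far: 6)
  step 12: ref 6 -> FAULT, evict 5, frames=[6,3] (faults so far: 7)
  step 13: ref 6 -> HIT, frames=[6,3] (faults so far: 7)
  step 14: ref 5 -> FAULT, evict 3, frames=[6,5] (faults so far: 8)
  FIFO total faults: 8
--- LRU ---
  step 0: ref 3 -> FAULT, frames=[3,-] (faults so far: 1)
  step 1: ref 3 -> HIT, frames=[3,-] (faults so far: 1)
  step 2: ref 3 -> HIT, frames=[3,-] (faults so far: 1)
  step 3: ref 2 -> FAULT, frames=[3,2] (faults so far: 2)
  step 4: ref 1 -> FAULT, evict 3, frames=[1,2] (faults so far: 3)
  step 5: ref 6 -> FAULT, evict 2, frames=[1,6] (faults so far: 4)
  step 6: ref 6 -> HIT, frames=[1,6] (faults so far: 4)
  step 7: ref 5 -> FAULT, evict 1, frames=[5,6] (faults so far: 5)
  step 8: ref 3 -> FAULT, evict 6, frames=[5,3] (faults so far: 6)
  step 9: ref 3 -> HIT, frames=[5,3] (faults so far: 6)
  step 10: ref 3 -> HIT, frames=[5,3] (faults so far: 6)
  step 11: ref 3 -> HIT, frames=[5,3] (faults so far: 6)
  step 12: ref 6 -> FAULT, evict 5, frames=[6,3] (faults so far: 7)
  step 13: ref 6 -> HIT, frames=[6,3] (faults so far: 7)
  step 14: ref 5 -> FAULT, evict 3, frames=[6,5] (faults so far: 8)
  LRU total faults: 8
--- Optimal ---
  step 0: ref 3 -> FAULT, frames=[3,-] (faults so far: 1)
  step 1: ref 3 -> HIT, frames=[3,-] (faults so far: 1)
  step 2: ref 3 -> HIT, frames=[3,-] (faults so far: 1)
  step 3: ref 2 -> FAULT, frames=[3,2] (faults so far: 2)
  step 4: ref 1 -> FAULT, evict 2, frames=[3,1] (faults so far: 3)
  step 5: ref 6 -> FAULT, evict 1, frames=[3,6] (faults so far: 4)
  step 6: ref 6 -> HIT, frames=[3,6] (faults so far: 4)
  step 7: ref 5 -> FAULT, evict 6, frames=[3,5] (faults so far: 5)
  step 8: ref 3 -> HIT, frames=[3,5] (faults so far: 5)
  step 9: ref 3 -> HIT, frames=[3,5] (faults so far: 5)
  step 10: ref 3 -> HIT, frames=[3,5] (faults so far: 5)
  step 11: ref 3 -> HIT, frames=[3,5] (faults so far: 5)
  step 12: ref 6 -> FAULT, evict 3, frames=[6,5] (faults so far: 6)
  step 13: ref 6 -> HIT, frames=[6,5] (faults so far: 6)
  step 14: ref 5 -> HIT, frames=[6,5] (faults so far: 6)
  Optimal total faults: 6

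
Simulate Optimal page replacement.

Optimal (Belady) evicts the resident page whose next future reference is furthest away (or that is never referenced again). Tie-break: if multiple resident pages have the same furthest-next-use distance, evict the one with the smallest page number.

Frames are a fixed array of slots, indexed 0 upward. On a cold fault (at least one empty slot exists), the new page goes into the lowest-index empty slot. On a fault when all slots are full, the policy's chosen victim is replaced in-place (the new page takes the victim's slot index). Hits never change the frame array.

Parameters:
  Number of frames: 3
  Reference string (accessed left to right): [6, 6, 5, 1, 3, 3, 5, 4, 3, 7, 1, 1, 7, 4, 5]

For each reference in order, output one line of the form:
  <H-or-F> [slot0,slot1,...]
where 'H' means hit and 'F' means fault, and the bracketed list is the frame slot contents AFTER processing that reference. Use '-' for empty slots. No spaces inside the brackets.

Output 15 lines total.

F [6,-,-]
H [6,-,-]
F [6,5,-]
F [6,5,1]
F [3,5,1]
H [3,5,1]
H [3,5,1]
F [3,4,1]
H [3,4,1]
F [7,4,1]
H [7,4,1]
H [7,4,1]
H [7,4,1]
H [7,4,1]
F [7,4,5]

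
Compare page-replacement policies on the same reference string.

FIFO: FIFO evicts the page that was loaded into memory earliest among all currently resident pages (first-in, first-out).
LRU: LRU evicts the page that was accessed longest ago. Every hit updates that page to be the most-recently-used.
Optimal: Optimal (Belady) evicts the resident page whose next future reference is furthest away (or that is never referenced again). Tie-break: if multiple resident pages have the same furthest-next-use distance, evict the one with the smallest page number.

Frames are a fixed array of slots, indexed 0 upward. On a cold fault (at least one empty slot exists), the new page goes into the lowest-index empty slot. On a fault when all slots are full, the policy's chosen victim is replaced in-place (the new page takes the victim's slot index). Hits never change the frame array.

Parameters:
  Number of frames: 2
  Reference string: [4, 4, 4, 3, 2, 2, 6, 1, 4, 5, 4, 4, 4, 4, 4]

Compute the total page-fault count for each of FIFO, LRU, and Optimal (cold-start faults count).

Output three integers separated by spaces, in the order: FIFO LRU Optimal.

--- FIFO ---
  step 0: ref 4 -> FAULT, frames=[4,-] (faults so far: 1)
  step 1: ref 4 -> HIT, frames=[4,-] (faults so far: 1)
  step 2: ref 4 -> HIT, frames=[4,-] (faults so far: 1)
  step 3: ref 3 -> FAULT, frames=[4,3] (faults so far: 2)
  step 4: ref 2 -> FAULT, evict 4, frames=[2,3] (faults so far: 3)
  step 5: ref 2 -> HIT, frames=[2,3] (faults so far: 3)
  step 6: ref 6 -> FAULT, evict 3, frames=[2,6] (faults so far: 4)
  step 7: ref 1 -> FAULT, evict 2, frames=[1,6] (faults so far: 5)
  step 8: ref 4 -> FAULT, evict 6, frames=[1,4] (faults so far: 6)
  step 9: ref 5 -> FAULT, evict 1, frames=[5,4] (faults so far: 7)
  step 10: ref 4 -> HIT, frames=[5,4] (faults so far: 7)
  step 11: ref 4 -> HIT, frames=[5,4] (faults so far: 7)
  step 12: ref 4 -> HIT, frames=[5,4] (faults so far: 7)
  step 13: ref 4 -> HIT, frames=[5,4] (faults so far: 7)
  step 14: ref 4 -> HIT, frames=[5,4] (faults so far: 7)
  FIFO total faults: 7
--- LRU ---
  step 0: ref 4 -> FAULT, frames=[4,-] (faults so far: 1)
  step 1: ref 4 -> HIT, frames=[4,-] (faults so far: 1)
  step 2: ref 4 -> HIT, frames=[4,-] (faults so far: 1)
  step 3: ref 3 -> FAULT, frames=[4,3] (faults so far: 2)
  step 4: ref 2 -> FAULT, evict 4, frames=[2,3] (faults so far: 3)
  step 5: ref 2 -> HIT, frames=[2,3] (faults so far: 3)
  step 6: ref 6 -> FAULT, evict 3, frames=[2,6] (faults so far: 4)
  step 7: ref 1 -> FAULT, evict 2, frames=[1,6] (faults so far: 5)
  step 8: ref 4 -> FAULT, evict 6, frames=[1,4] (faults so far: 6)
  step 9: ref 5 -> FAULT, evict 1, frames=[5,4] (faults so far: 7)
  step 10: ref 4 -> HIT, frames=[5,4] (faults so far: 7)
  step 11: ref 4 -> HIT, frames=[5,4] (faults so far: 7)
  step 12: ref 4 -> HIT, frames=[5,4] (faults so far: 7)
  step 13: ref 4 -> HIT, frames=[5,4] (faults so far: 7)
  step 14: ref 4 -> HIT, frames=[5,4] (faults so far: 7)
  LRU total faults: 7
--- Optimal ---
  step 0: ref 4 -> FAULT, frames=[4,-] (faults so far: 1)
  step 1: ref 4 -> HIT, frames=[4,-] (faults so far: 1)
  step 2: ref 4 -> HIT, frames=[4,-] (faults so far: 1)
  step 3: ref 3 -> FAULT, frames=[4,3] (faults so far: 2)
  step 4: ref 2 -> FAULT, evict 3, frames=[4,2] (faults so far: 3)
  step 5: ref 2 -> HIT, frames=[4,2] (faults so far: 3)
  step 6: ref 6 -> FAULT, evict 2, frames=[4,6] (faults so far: 4)
  step 7: ref 1 -> FAULT, evict 6, frames=[4,1] (faults so far: 5)
  step 8: ref 4 -> HIT, frames=[4,1] (faults so far: 5)
  step 9: ref 5 -> FAULT, evict 1, frames=[4,5] (faults so far: 6)
  step 10: ref 4 -> HIT, frames=[4,5] (faults so far: 6)
  step 11: ref 4 -> HIT, frames=[4,5] (faults so far: 6)
  step 12: ref 4 -> HIT, frames=[4,5] (faults so far: 6)
  step 13: ref 4 -> HIT, frames=[4,5] (faults so far: 6)
  step 14: ref 4 -> HIT, frames=[4,5] (faults so far: 6)
  Optimal total faults: 6

Answer: 7 7 6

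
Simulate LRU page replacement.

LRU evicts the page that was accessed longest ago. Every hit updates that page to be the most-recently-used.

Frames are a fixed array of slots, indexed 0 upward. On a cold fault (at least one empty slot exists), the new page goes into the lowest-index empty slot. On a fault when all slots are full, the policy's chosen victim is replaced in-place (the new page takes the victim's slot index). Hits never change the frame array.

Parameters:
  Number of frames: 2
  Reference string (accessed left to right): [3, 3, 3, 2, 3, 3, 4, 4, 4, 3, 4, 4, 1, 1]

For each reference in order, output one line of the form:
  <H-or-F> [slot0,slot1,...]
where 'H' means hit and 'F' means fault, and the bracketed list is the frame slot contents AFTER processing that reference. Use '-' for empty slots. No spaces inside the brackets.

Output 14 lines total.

F [3,-]
H [3,-]
H [3,-]
F [3,2]
H [3,2]
H [3,2]
F [3,4]
H [3,4]
H [3,4]
H [3,4]
H [3,4]
H [3,4]
F [1,4]
H [1,4]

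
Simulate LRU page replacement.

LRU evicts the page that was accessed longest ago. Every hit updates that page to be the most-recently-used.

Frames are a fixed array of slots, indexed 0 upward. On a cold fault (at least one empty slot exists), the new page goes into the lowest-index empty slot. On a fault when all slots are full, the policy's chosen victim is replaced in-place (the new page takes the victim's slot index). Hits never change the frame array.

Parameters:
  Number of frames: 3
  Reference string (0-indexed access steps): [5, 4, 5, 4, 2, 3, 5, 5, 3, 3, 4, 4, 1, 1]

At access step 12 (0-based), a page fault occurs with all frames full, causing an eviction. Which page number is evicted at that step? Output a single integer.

Step 0: ref 5 -> FAULT, frames=[5,-,-]
Step 1: ref 4 -> FAULT, frames=[5,4,-]
Step 2: ref 5 -> HIT, frames=[5,4,-]
Step 3: ref 4 -> HIT, frames=[5,4,-]
Step 4: ref 2 -> FAULT, frames=[5,4,2]
Step 5: ref 3 -> FAULT, evict 5, frames=[3,4,2]
Step 6: ref 5 -> FAULT, evict 4, frames=[3,5,2]
Step 7: ref 5 -> HIT, frames=[3,5,2]
Step 8: ref 3 -> HIT, frames=[3,5,2]
Step 9: ref 3 -> HIT, frames=[3,5,2]
Step 10: ref 4 -> FAULT, evict 2, frames=[3,5,4]
Step 11: ref 4 -> HIT, frames=[3,5,4]
Step 12: ref 1 -> FAULT, evict 5, frames=[3,1,4]
At step 12: evicted page 5

Answer: 5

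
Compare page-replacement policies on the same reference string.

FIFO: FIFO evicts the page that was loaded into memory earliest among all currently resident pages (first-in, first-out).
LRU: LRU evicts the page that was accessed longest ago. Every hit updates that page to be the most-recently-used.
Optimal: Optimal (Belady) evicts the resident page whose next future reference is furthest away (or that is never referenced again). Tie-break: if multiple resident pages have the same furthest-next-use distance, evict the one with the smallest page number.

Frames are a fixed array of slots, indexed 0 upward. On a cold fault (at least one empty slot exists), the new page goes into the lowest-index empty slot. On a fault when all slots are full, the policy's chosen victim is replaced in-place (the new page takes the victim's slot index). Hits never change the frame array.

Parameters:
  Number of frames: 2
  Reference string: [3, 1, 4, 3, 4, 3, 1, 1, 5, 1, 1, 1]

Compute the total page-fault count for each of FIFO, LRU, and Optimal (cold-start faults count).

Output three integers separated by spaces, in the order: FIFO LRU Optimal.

--- FIFO ---
  step 0: ref 3 -> FAULT, frames=[3,-] (faults so far: 1)
  step 1: ref 1 -> FAULT, frames=[3,1] (faults so far: 2)
  step 2: ref 4 -> FAULT, evict 3, frames=[4,1] (faults so far: 3)
  step 3: ref 3 -> FAULT, evict 1, frames=[4,3] (faults so far: 4)
  step 4: ref 4 -> HIT, frames=[4,3] (faults so far: 4)
  step 5: ref 3 -> HIT, frames=[4,3] (faults so far: 4)
  step 6: ref 1 -> FAULT, evict 4, frames=[1,3] (faults so far: 5)
  step 7: ref 1 -> HIT, frames=[1,3] (faults so far: 5)
  step 8: ref 5 -> FAULT, evict 3, frames=[1,5] (faults so far: 6)
  step 9: ref 1 -> HIT, frames=[1,5] (faults so far: 6)
  step 10: ref 1 -> HIT, frames=[1,5] (faults so far: 6)
  step 11: ref 1 -> HIT, frames=[1,5] (faults so far: 6)
  FIFO total faults: 6
--- LRU ---
  step 0: ref 3 -> FAULT, frames=[3,-] (faults so far: 1)
  step 1: ref 1 -> FAULT, frames=[3,1] (faults so far: 2)
  step 2: ref 4 -> FAULT, evict 3, frames=[4,1] (faults so far: 3)
  step 3: ref 3 -> FAULT, evict 1, frames=[4,3] (faults so far: 4)
  step 4: ref 4 -> HIT, frames=[4,3] (faults so far: 4)
  step 5: ref 3 -> HIT, frames=[4,3] (faults so far: 4)
  step 6: ref 1 -> FAULT, evict 4, frames=[1,3] (faults so far: 5)
  step 7: ref 1 -> HIT, frames=[1,3] (faults so far: 5)
  step 8: ref 5 -> FAULT, evict 3, frames=[1,5] (faults so far: 6)
  step 9: ref 1 -> HIT, frames=[1,5] (faults so far: 6)
  step 10: ref 1 -> HIT, frames=[1,5] (faults so far: 6)
  step 11: ref 1 -> HIT, frames=[1,5] (faults so far: 6)
  LRU total faults: 6
--- Optimal ---
  step 0: ref 3 -> FAULT, frames=[3,-] (faults so far: 1)
  step 1: ref 1 -> FAULT, frames=[3,1] (faults so far: 2)
  step 2: ref 4 -> FAULT, evict 1, frames=[3,4] (faults so far: 3)
  step 3: ref 3 -> HIT, frames=[3,4] (faults so far: 3)
  step 4: ref 4 -> HIT, frames=[3,4] (faults so far: 3)
  step 5: ref 3 -> HIT, frames=[3,4] (faults so far: 3)
  step 6: ref 1 -> FAULT, evict 3, frames=[1,4] (faults so far: 4)
  step 7: ref 1 -> HIT, frames=[1,4] (faults so far: 4)
  step 8: ref 5 -> FAULT, evict 4, frames=[1,5] (faults so far: 5)
  step 9: ref 1 -> HIT, frames=[1,5] (faults so far: 5)
  step 10: ref 1 -> HIT, frames=[1,5] (faults so far: 5)
  step 11: ref 1 -> HIT, frames=[1,5] (faults so far: 5)
  Optimal total faults: 5

Answer: 6 6 5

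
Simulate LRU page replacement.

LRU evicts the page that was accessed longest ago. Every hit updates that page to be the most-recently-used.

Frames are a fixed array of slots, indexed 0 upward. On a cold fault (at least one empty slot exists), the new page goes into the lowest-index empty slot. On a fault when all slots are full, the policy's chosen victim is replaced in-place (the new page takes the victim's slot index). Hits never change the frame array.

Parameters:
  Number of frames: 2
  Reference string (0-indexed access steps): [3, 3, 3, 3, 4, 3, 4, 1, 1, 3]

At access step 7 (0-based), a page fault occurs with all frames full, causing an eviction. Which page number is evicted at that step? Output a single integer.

Answer: 3

Derivation:
Step 0: ref 3 -> FAULT, frames=[3,-]
Step 1: ref 3 -> HIT, frames=[3,-]
Step 2: ref 3 -> HIT, frames=[3,-]
Step 3: ref 3 -> HIT, frames=[3,-]
Step 4: ref 4 -> FAULT, frames=[3,4]
Step 5: ref 3 -> HIT, frames=[3,4]
Step 6: ref 4 -> HIT, frames=[3,4]
Step 7: ref 1 -> FAULT, evict 3, frames=[1,4]
At step 7: evicted page 3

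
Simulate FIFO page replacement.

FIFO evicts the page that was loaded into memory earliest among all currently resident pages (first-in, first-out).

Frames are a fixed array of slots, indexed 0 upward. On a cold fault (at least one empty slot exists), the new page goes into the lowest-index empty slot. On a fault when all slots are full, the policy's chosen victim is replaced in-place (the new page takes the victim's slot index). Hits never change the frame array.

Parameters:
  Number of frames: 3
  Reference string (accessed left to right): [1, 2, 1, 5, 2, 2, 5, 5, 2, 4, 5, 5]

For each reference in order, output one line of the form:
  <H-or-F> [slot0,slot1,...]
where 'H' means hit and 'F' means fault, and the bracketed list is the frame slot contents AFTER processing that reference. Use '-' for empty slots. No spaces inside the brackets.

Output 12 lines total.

F [1,-,-]
F [1,2,-]
H [1,2,-]
F [1,2,5]
H [1,2,5]
H [1,2,5]
H [1,2,5]
H [1,2,5]
H [1,2,5]
F [4,2,5]
H [4,2,5]
H [4,2,5]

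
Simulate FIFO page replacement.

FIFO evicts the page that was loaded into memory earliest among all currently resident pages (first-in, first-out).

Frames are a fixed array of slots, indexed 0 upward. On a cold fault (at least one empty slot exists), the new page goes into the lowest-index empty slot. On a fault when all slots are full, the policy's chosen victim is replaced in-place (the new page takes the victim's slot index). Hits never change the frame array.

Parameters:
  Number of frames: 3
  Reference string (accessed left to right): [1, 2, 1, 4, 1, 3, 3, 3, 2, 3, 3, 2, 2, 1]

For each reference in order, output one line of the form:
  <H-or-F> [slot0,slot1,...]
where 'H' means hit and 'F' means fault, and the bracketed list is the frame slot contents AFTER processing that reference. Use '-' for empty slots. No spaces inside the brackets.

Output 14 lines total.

F [1,-,-]
F [1,2,-]
H [1,2,-]
F [1,2,4]
H [1,2,4]
F [3,2,4]
H [3,2,4]
H [3,2,4]
H [3,2,4]
H [3,2,4]
H [3,2,4]
H [3,2,4]
H [3,2,4]
F [3,1,4]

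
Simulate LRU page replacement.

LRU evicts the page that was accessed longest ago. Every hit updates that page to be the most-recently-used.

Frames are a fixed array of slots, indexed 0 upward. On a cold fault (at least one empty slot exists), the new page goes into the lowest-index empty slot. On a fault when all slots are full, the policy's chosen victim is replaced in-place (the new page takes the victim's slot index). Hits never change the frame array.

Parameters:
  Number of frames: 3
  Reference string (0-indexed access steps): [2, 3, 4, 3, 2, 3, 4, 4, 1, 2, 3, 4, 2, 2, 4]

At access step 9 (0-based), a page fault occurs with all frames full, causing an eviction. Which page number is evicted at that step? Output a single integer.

Answer: 3

Derivation:
Step 0: ref 2 -> FAULT, frames=[2,-,-]
Step 1: ref 3 -> FAULT, frames=[2,3,-]
Step 2: ref 4 -> FAULT, frames=[2,3,4]
Step 3: ref 3 -> HIT, frames=[2,3,4]
Step 4: ref 2 -> HIT, frames=[2,3,4]
Step 5: ref 3 -> HIT, frames=[2,3,4]
Step 6: ref 4 -> HIT, frames=[2,3,4]
Step 7: ref 4 -> HIT, frames=[2,3,4]
Step 8: ref 1 -> FAULT, evict 2, frames=[1,3,4]
Step 9: ref 2 -> FAULT, evict 3, frames=[1,2,4]
At step 9: evicted page 3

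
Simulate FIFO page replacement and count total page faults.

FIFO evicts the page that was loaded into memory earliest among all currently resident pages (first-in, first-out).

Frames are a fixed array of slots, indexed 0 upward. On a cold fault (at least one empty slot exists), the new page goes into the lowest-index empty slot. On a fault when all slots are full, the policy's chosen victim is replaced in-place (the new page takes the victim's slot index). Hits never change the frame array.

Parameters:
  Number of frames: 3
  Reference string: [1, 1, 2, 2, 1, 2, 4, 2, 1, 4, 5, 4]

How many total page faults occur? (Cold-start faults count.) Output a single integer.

Step 0: ref 1 → FAULT, frames=[1,-,-]
Step 1: ref 1 → HIT, frames=[1,-,-]
Step 2: ref 2 → FAULT, frames=[1,2,-]
Step 3: ref 2 → HIT, frames=[1,2,-]
Step 4: ref 1 → HIT, frames=[1,2,-]
Step 5: ref 2 → HIT, frames=[1,2,-]
Step 6: ref 4 → FAULT, frames=[1,2,4]
Step 7: ref 2 → HIT, frames=[1,2,4]
Step 8: ref 1 → HIT, frames=[1,2,4]
Step 9: ref 4 → HIT, frames=[1,2,4]
Step 10: ref 5 → FAULT (evict 1), frames=[5,2,4]
Step 11: ref 4 → HIT, frames=[5,2,4]
Total faults: 4

Answer: 4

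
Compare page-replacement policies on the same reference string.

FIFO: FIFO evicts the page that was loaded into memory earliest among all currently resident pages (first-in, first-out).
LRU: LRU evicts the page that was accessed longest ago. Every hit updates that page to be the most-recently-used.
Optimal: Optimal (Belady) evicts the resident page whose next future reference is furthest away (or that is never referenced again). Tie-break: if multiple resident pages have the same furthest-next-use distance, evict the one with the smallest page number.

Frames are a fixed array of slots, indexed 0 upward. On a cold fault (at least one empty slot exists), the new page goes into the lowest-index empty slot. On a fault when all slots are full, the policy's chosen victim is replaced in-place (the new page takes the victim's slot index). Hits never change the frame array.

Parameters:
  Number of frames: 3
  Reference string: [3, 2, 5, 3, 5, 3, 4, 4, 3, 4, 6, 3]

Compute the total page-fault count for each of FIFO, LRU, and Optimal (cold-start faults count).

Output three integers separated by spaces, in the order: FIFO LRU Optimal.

--- FIFO ---
  step 0: ref 3 -> FAULT, frames=[3,-,-] (faults so far: 1)
  step 1: ref 2 -> FAULT, frames=[3,2,-] (faults so far: 2)
  step 2: ref 5 -> FAULT, frames=[3,2,5] (faults so far: 3)
  step 3: ref 3 -> HIT, frames=[3,2,5] (faults so far: 3)
  step 4: ref 5 -> HIT, frames=[3,2,5] (faults so far: 3)
  step 5: ref 3 -> HIT, frames=[3,2,5] (faults so far: 3)
  step 6: ref 4 -> FAULT, evict 3, frames=[4,2,5] (faults so far: 4)
  step 7: ref 4 -> HIT, frames=[4,2,5] (faults so far: 4)
  step 8: ref 3 -> FAULT, evict 2, frames=[4,3,5] (faults so far: 5)
  step 9: ref 4 -> HIT, frames=[4,3,5] (faults so far: 5)
  step 10: ref 6 -> FAULT, evict 5, frames=[4,3,6] (faults so far: 6)
  step 11: ref 3 -> HIT, frames=[4,3,6] (faults so far: 6)
  FIFO total faults: 6
--- LRU ---
  step 0: ref 3 -> FAULT, frames=[3,-,-] (faults so far: 1)
  step 1: ref 2 -> FAULT, frames=[3,2,-] (faults so far: 2)
  step 2: ref 5 -> FAULT, frames=[3,2,5] (faults so far: 3)
  step 3: ref 3 -> HIT, frames=[3,2,5] (faults so far: 3)
  step 4: ref 5 -> HIT, frames=[3,2,5] (faults so far: 3)
  step 5: ref 3 -> HIT, frames=[3,2,5] (faults so far: 3)
  step 6: ref 4 -> FAULT, evict 2, frames=[3,4,5] (faults so far: 4)
  step 7: ref 4 -> HIT, frames=[3,4,5] (faults so far: 4)
  step 8: ref 3 -> HIT, frames=[3,4,5] (faults so far: 4)
  step 9: ref 4 -> HIT, frames=[3,4,5] (faults so far: 4)
  step 10: ref 6 -> FAULT, evict 5, frames=[3,4,6] (faults so far: 5)
  step 11: ref 3 -> HIT, frames=[3,4,6] (faults so far: 5)
  LRU total faults: 5
--- Optimal ---
  step 0: ref 3 -> FAULT, frames=[3,-,-] (faults so far: 1)
  step 1: ref 2 -> FAULT, frames=[3,2,-] (faults so far: 2)
  step 2: ref 5 -> FAULT, frames=[3,2,5] (faults so far: 3)
  step 3: ref 3 -> HIT, frames=[3,2,5] (faults so far: 3)
  step 4: ref 5 -> HIT, frames=[3,2,5] (faults so far: 3)
  step 5: ref 3 -> HIT, frames=[3,2,5] (faults so far: 3)
  step 6: ref 4 -> FAULT, evict 2, frames=[3,4,5] (faults so far: 4)
  step 7: ref 4 -> HIT, frames=[3,4,5] (faults so far: 4)
  step 8: ref 3 -> HIT, frames=[3,4,5] (faults so far: 4)
  step 9: ref 4 -> HIT, frames=[3,4,5] (faults so far: 4)
  step 10: ref 6 -> FAULT, evict 4, frames=[3,6,5] (faults so far: 5)
  step 11: ref 3 -> HIT, frames=[3,6,5] (faults so far: 5)
  Optimal total faults: 5

Answer: 6 5 5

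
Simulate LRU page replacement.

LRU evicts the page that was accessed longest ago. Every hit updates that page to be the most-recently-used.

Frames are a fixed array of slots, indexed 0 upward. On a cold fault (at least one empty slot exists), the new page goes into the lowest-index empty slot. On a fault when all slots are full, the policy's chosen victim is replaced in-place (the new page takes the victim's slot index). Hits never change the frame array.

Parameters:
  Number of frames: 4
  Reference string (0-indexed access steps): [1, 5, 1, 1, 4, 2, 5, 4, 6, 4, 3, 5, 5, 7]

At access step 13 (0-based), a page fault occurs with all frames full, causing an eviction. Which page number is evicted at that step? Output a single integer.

Step 0: ref 1 -> FAULT, frames=[1,-,-,-]
Step 1: ref 5 -> FAULT, frames=[1,5,-,-]
Step 2: ref 1 -> HIT, frames=[1,5,-,-]
Step 3: ref 1 -> HIT, frames=[1,5,-,-]
Step 4: ref 4 -> FAULT, frames=[1,5,4,-]
Step 5: ref 2 -> FAULT, frames=[1,5,4,2]
Step 6: ref 5 -> HIT, frames=[1,5,4,2]
Step 7: ref 4 -> HIT, frames=[1,5,4,2]
Step 8: ref 6 -> FAULT, evict 1, frames=[6,5,4,2]
Step 9: ref 4 -> HIT, frames=[6,5,4,2]
Step 10: ref 3 -> FAULT, evict 2, frames=[6,5,4,3]
Step 11: ref 5 -> HIT, frames=[6,5,4,3]
Step 12: ref 5 -> HIT, frames=[6,5,4,3]
Step 13: ref 7 -> FAULT, evict 6, frames=[7,5,4,3]
At step 13: evicted page 6

Answer: 6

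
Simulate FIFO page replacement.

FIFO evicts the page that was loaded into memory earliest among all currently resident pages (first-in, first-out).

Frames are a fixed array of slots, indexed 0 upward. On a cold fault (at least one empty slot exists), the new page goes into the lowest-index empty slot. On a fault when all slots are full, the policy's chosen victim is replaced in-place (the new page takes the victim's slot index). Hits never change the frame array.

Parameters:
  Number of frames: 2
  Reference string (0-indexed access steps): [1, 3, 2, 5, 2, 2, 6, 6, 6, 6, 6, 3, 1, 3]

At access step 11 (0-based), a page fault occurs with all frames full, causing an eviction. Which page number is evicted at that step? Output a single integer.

Step 0: ref 1 -> FAULT, frames=[1,-]
Step 1: ref 3 -> FAULT, frames=[1,3]
Step 2: ref 2 -> FAULT, evict 1, frames=[2,3]
Step 3: ref 5 -> FAULT, evict 3, frames=[2,5]
Step 4: ref 2 -> HIT, frames=[2,5]
Step 5: ref 2 -> HIT, frames=[2,5]
Step 6: ref 6 -> FAULT, evict 2, frames=[6,5]
Step 7: ref 6 -> HIT, frames=[6,5]
Step 8: ref 6 -> HIT, frames=[6,5]
Step 9: ref 6 -> HIT, frames=[6,5]
Step 10: ref 6 -> HIT, frames=[6,5]
Step 11: ref 3 -> FAULT, evict 5, frames=[6,3]
At step 11: evicted page 5

Answer: 5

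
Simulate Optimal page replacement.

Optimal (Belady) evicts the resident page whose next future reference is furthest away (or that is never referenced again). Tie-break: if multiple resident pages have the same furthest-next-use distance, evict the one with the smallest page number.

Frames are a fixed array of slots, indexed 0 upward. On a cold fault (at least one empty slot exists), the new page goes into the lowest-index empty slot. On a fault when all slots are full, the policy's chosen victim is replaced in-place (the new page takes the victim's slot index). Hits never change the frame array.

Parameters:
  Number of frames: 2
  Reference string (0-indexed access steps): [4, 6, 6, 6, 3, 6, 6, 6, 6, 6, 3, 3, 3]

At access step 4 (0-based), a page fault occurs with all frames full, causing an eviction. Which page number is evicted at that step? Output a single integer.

Answer: 4

Derivation:
Step 0: ref 4 -> FAULT, frames=[4,-]
Step 1: ref 6 -> FAULT, frames=[4,6]
Step 2: ref 6 -> HIT, frames=[4,6]
Step 3: ref 6 -> HIT, frames=[4,6]
Step 4: ref 3 -> FAULT, evict 4, frames=[3,6]
At step 4: evicted page 4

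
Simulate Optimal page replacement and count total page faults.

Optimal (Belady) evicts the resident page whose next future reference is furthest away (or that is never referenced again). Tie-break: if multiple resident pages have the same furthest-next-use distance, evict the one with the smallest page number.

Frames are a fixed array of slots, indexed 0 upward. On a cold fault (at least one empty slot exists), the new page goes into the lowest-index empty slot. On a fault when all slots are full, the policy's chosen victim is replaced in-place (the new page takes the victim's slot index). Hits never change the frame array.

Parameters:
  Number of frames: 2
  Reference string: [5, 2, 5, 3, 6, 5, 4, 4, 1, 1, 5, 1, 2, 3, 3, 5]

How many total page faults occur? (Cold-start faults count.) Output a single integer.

Step 0: ref 5 → FAULT, frames=[5,-]
Step 1: ref 2 → FAULT, frames=[5,2]
Step 2: ref 5 → HIT, frames=[5,2]
Step 3: ref 3 → FAULT (evict 2), frames=[5,3]
Step 4: ref 6 → FAULT (evict 3), frames=[5,6]
Step 5: ref 5 → HIT, frames=[5,6]
Step 6: ref 4 → FAULT (evict 6), frames=[5,4]
Step 7: ref 4 → HIT, frames=[5,4]
Step 8: ref 1 → FAULT (evict 4), frames=[5,1]
Step 9: ref 1 → HIT, frames=[5,1]
Step 10: ref 5 → HIT, frames=[5,1]
Step 11: ref 1 → HIT, frames=[5,1]
Step 12: ref 2 → FAULT (evict 1), frames=[5,2]
Step 13: ref 3 → FAULT (evict 2), frames=[5,3]
Step 14: ref 3 → HIT, frames=[5,3]
Step 15: ref 5 → HIT, frames=[5,3]
Total faults: 8

Answer: 8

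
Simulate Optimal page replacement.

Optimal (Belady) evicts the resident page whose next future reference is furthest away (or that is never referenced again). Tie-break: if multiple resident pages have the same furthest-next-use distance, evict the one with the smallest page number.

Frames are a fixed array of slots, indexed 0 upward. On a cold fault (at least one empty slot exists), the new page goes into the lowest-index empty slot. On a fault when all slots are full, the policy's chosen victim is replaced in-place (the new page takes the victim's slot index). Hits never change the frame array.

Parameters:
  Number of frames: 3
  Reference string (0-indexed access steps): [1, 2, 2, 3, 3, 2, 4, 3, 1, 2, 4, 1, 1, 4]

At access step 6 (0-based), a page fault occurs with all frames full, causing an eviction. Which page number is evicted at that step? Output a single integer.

Answer: 2

Derivation:
Step 0: ref 1 -> FAULT, frames=[1,-,-]
Step 1: ref 2 -> FAULT, frames=[1,2,-]
Step 2: ref 2 -> HIT, frames=[1,2,-]
Step 3: ref 3 -> FAULT, frames=[1,2,3]
Step 4: ref 3 -> HIT, frames=[1,2,3]
Step 5: ref 2 -> HIT, frames=[1,2,3]
Step 6: ref 4 -> FAULT, evict 2, frames=[1,4,3]
At step 6: evicted page 2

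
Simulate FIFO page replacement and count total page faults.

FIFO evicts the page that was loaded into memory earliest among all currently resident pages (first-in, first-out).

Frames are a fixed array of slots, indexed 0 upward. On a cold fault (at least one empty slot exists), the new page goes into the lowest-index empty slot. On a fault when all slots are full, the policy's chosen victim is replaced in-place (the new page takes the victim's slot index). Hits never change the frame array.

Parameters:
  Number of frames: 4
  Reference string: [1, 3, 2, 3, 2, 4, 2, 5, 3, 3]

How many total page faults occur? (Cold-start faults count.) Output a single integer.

Answer: 5

Derivation:
Step 0: ref 1 → FAULT, frames=[1,-,-,-]
Step 1: ref 3 → FAULT, frames=[1,3,-,-]
Step 2: ref 2 → FAULT, frames=[1,3,2,-]
Step 3: ref 3 → HIT, frames=[1,3,2,-]
Step 4: ref 2 → HIT, frames=[1,3,2,-]
Step 5: ref 4 → FAULT, frames=[1,3,2,4]
Step 6: ref 2 → HIT, frames=[1,3,2,4]
Step 7: ref 5 → FAULT (evict 1), frames=[5,3,2,4]
Step 8: ref 3 → HIT, frames=[5,3,2,4]
Step 9: ref 3 → HIT, frames=[5,3,2,4]
Total faults: 5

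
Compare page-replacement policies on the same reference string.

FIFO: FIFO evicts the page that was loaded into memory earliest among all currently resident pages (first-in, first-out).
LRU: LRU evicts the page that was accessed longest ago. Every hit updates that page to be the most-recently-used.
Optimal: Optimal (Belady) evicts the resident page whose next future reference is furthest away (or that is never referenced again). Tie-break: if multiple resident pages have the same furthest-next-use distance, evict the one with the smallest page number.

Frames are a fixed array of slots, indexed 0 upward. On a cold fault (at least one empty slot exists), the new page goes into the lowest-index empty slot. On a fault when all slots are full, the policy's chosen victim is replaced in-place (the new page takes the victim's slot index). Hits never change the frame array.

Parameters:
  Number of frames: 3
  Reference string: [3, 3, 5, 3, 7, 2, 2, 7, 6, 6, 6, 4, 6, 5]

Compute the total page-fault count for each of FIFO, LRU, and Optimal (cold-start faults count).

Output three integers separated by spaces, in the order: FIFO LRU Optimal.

--- FIFO ---
  step 0: ref 3 -> FAULT, frames=[3,-,-] (faults so far: 1)
  step 1: ref 3 -> HIT, frames=[3,-,-] (faults so far: 1)
  step 2: ref 5 -> FAULT, frames=[3,5,-] (faults so far: 2)
  step 3: ref 3 -> HIT, frames=[3,5,-] (faults so far: 2)
  step 4: ref 7 -> FAULT, frames=[3,5,7] (faults so far: 3)
  step 5: ref 2 -> FAULT, evict 3, frames=[2,5,7] (faults so far: 4)
  step 6: ref 2 -> HIT, frames=[2,5,7] (faults so far: 4)
  step 7: ref 7 -> HIT, frames=[2,5,7] (faults so far: 4)
  step 8: ref 6 -> FAULT, evict 5, frames=[2,6,7] (faults so far: 5)
  step 9: ref 6 -> HIT, frames=[2,6,7] (faults so far: 5)
  step 10: ref 6 -> HIT, frames=[2,6,7] (faults so far: 5)
  step 11: ref 4 -> FAULT, evict 7, frames=[2,6,4] (faults so far: 6)
  step 12: ref 6 -> HIT, frames=[2,6,4] (faults so far: 6)
  step 13: ref 5 -> FAULT, evict 2, frames=[5,6,4] (faults so far: 7)
  FIFO total faults: 7
--- LRU ---
  step 0: ref 3 -> FAULT, frames=[3,-,-] (faults so far: 1)
  step 1: ref 3 -> HIT, frames=[3,-,-] (faults so far: 1)
  step 2: ref 5 -> FAULT, frames=[3,5,-] (faults so far: 2)
  step 3: ref 3 -> HIT, frames=[3,5,-] (faults so far: 2)
  step 4: ref 7 -> FAULT, frames=[3,5,7] (faults so far: 3)
  step 5: ref 2 -> FAULT, evict 5, frames=[3,2,7] (faults so far: 4)
  step 6: ref 2 -> HIT, frames=[3,2,7] (faults so far: 4)
  step 7: ref 7 -> HIT, frames=[3,2,7] (faults so far: 4)
  step 8: ref 6 -> FAULT, evict 3, frames=[6,2,7] (faults so far: 5)
  step 9: ref 6 -> HIT, frames=[6,2,7] (faults so far: 5)
  step 10: ref 6 -> HIT, frames=[6,2,7] (faults so far: 5)
  step 11: ref 4 -> FAULT, evict 2, frames=[6,4,7] (faults so far: 6)
  step 12: ref 6 -> HIT, frames=[6,4,7] (faults so far: 6)
  step 13: ref 5 -> FAULT, evict 7, frames=[6,4,5] (faults so far: 7)
  LRU total faults: 7
--- Optimal ---
  step 0: ref 3 -> FAULT, frames=[3,-,-] (faults so far: 1)
  step 1: ref 3 -> HIT, frames=[3,-,-] (faults so far: 1)
  step 2: ref 5 -> FAULT, frames=[3,5,-] (faults so far: 2)
  step 3: ref 3 -> HIT, frames=[3,5,-] (faults so far: 2)
  step 4: ref 7 -> FAULT, frames=[3,5,7] (faults so far: 3)
  step 5: ref 2 -> FAULT, evict 3, frames=[2,5,7] (faults so far: 4)
  step 6: ref 2 -> HIT, frames=[2,5,7] (faults so far: 4)
  step 7: ref 7 -> HIT, frames=[2,5,7] (faults so far: 4)
  step 8: ref 6 -> FAULT, evict 2, frames=[6,5,7] (faults so far: 5)
  step 9: ref 6 -> HIT, frames=[6,5,7] (faults so far: 5)
  step 10: ref 6 -> HIT, frames=[6,5,7] (faults so far: 5)
  step 11: ref 4 -> FAULT, evict 7, frames=[6,5,4] (faults so far: 6)
  step 12: ref 6 -> HIT, frames=[6,5,4] (faults so far: 6)
  step 13: ref 5 -> HIT, frames=[6,5,4] (faults so far: 6)
  Optimal total faults: 6

Answer: 7 7 6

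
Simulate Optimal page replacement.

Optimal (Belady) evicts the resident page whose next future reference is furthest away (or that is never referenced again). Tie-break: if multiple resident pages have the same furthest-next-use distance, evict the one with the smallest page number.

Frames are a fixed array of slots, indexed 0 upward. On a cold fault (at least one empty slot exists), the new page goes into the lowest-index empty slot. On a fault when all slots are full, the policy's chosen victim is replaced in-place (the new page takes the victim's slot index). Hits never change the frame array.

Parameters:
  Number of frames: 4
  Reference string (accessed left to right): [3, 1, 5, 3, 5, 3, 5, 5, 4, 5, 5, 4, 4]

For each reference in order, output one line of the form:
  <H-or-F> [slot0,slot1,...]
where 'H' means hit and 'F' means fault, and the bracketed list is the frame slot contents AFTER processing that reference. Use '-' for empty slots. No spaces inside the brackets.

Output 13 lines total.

F [3,-,-,-]
F [3,1,-,-]
F [3,1,5,-]
H [3,1,5,-]
H [3,1,5,-]
H [3,1,5,-]
H [3,1,5,-]
H [3,1,5,-]
F [3,1,5,4]
H [3,1,5,4]
H [3,1,5,4]
H [3,1,5,4]
H [3,1,5,4]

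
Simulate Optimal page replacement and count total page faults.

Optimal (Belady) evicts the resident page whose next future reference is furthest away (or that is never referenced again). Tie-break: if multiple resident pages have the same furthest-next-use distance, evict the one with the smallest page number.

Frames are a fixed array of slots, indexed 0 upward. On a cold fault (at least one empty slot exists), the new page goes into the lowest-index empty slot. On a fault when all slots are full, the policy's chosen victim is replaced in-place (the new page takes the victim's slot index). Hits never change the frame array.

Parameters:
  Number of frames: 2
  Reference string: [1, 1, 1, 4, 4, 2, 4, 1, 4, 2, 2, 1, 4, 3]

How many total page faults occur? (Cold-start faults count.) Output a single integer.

Answer: 7

Derivation:
Step 0: ref 1 → FAULT, frames=[1,-]
Step 1: ref 1 → HIT, frames=[1,-]
Step 2: ref 1 → HIT, frames=[1,-]
Step 3: ref 4 → FAULT, frames=[1,4]
Step 4: ref 4 → HIT, frames=[1,4]
Step 5: ref 2 → FAULT (evict 1), frames=[2,4]
Step 6: ref 4 → HIT, frames=[2,4]
Step 7: ref 1 → FAULT (evict 2), frames=[1,4]
Step 8: ref 4 → HIT, frames=[1,4]
Step 9: ref 2 → FAULT (evict 4), frames=[1,2]
Step 10: ref 2 → HIT, frames=[1,2]
Step 11: ref 1 → HIT, frames=[1,2]
Step 12: ref 4 → FAULT (evict 1), frames=[4,2]
Step 13: ref 3 → FAULT (evict 2), frames=[4,3]
Total faults: 7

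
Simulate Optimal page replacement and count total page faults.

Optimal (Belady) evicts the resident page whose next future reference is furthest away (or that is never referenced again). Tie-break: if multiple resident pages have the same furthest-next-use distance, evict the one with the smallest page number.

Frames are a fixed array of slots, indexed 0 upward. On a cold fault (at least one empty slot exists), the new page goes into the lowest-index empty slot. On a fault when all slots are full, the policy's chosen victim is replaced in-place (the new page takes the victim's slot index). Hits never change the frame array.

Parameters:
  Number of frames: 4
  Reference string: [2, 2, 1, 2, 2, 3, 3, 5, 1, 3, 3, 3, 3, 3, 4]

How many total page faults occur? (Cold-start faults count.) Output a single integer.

Step 0: ref 2 → FAULT, frames=[2,-,-,-]
Step 1: ref 2 → HIT, frames=[2,-,-,-]
Step 2: ref 1 → FAULT, frames=[2,1,-,-]
Step 3: ref 2 → HIT, frames=[2,1,-,-]
Step 4: ref 2 → HIT, frames=[2,1,-,-]
Step 5: ref 3 → FAULT, frames=[2,1,3,-]
Step 6: ref 3 → HIT, frames=[2,1,3,-]
Step 7: ref 5 → FAULT, frames=[2,1,3,5]
Step 8: ref 1 → HIT, frames=[2,1,3,5]
Step 9: ref 3 → HIT, frames=[2,1,3,5]
Step 10: ref 3 → HIT, frames=[2,1,3,5]
Step 11: ref 3 → HIT, frames=[2,1,3,5]
Step 12: ref 3 → HIT, frames=[2,1,3,5]
Step 13: ref 3 → HIT, frames=[2,1,3,5]
Step 14: ref 4 → FAULT (evict 1), frames=[2,4,3,5]
Total faults: 5

Answer: 5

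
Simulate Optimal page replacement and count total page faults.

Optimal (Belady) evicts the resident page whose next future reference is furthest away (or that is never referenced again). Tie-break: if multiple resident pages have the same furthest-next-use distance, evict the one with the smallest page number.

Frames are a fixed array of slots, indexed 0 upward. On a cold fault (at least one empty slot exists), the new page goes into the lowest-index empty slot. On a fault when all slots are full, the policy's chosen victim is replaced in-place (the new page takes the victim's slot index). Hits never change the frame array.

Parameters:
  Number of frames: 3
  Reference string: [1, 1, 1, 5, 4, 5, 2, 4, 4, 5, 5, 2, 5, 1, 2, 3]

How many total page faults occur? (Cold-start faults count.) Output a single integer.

Answer: 6

Derivation:
Step 0: ref 1 → FAULT, frames=[1,-,-]
Step 1: ref 1 → HIT, frames=[1,-,-]
Step 2: ref 1 → HIT, frames=[1,-,-]
Step 3: ref 5 → FAULT, frames=[1,5,-]
Step 4: ref 4 → FAULT, frames=[1,5,4]
Step 5: ref 5 → HIT, frames=[1,5,4]
Step 6: ref 2 → FAULT (evict 1), frames=[2,5,4]
Step 7: ref 4 → HIT, frames=[2,5,4]
Step 8: ref 4 → HIT, frames=[2,5,4]
Step 9: ref 5 → HIT, frames=[2,5,4]
Step 10: ref 5 → HIT, frames=[2,5,4]
Step 11: ref 2 → HIT, frames=[2,5,4]
Step 12: ref 5 → HIT, frames=[2,5,4]
Step 13: ref 1 → FAULT (evict 4), frames=[2,5,1]
Step 14: ref 2 → HIT, frames=[2,5,1]
Step 15: ref 3 → FAULT (evict 1), frames=[2,5,3]
Total faults: 6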